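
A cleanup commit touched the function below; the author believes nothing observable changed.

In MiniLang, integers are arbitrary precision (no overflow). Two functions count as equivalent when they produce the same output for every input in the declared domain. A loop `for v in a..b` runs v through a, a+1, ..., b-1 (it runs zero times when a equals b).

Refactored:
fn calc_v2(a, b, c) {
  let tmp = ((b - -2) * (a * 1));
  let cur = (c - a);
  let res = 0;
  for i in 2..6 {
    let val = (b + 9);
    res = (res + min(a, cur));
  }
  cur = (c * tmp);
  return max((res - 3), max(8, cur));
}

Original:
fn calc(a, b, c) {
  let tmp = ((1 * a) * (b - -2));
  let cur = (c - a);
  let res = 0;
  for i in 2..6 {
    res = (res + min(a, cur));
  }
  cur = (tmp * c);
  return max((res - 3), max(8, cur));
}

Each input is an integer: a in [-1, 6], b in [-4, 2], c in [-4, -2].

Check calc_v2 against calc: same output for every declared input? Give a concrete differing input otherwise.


Behavior is preserved: although statement counts differ, and local variable names differ, and arithmetic usage differs, and constant usage differs, the outputs never diverge.
As a probe, take a=6, b=0, c=-2: calc runs tmp := 12 | cur := -8 | res := 0 | iter i=2: | res := -8 | iter i=3: | res := -16 | iter i=4: | res := -24 | iter i=5: | res := -32 | cur := -24 | result 8; calc_v2 runs tmp := 12 | cur := -8 | res := 0 | iter i=2: | val := 9 | res := -8 | iter i=3: | val := 9 | res := -16 | iter i=4: | val := 9 | res := -24 | iter i=5: | val := 9 | res := -32 | cur := -24 | result 8; both end at 8.
Across all 168 domain points the two functions coincide.
verdict: equivalent


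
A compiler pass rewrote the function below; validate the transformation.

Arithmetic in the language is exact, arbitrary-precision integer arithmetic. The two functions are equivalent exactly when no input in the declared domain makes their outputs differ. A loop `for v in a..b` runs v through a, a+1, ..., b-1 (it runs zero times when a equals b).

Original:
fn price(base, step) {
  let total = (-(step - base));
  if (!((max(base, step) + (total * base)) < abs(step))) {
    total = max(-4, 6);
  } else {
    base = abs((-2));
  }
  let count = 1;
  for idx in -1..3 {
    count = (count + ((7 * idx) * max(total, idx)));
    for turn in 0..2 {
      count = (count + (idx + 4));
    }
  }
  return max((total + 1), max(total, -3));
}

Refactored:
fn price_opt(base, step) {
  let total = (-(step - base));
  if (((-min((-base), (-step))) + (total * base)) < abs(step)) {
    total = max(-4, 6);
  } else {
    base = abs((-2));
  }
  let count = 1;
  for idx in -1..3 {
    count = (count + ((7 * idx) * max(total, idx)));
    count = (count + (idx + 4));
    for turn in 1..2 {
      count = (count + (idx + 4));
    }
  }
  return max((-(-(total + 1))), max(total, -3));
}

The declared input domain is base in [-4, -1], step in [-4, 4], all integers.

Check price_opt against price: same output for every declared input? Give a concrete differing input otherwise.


Take base=-4, step=-4.
price: total=0, then (!((max(base, step) + (total * base)) < abs(step))) is false, then base=2, then count=1, then (idx=-1), then count=1, then (turn=0), then count=4, then (turn=1), then count=7, then (idx=0), then count=7, then (turn=0), then count=11, then (turn=1), then count=15, then (idx=1), then count=22, then (turn=0), then count=27, then (turn=1), then count=32, then (idx=2), then count=60, then (turn=0), then count=66, then (turn=1), then count=72, then returns 1
price_opt: total=0, then (((-min((-base), (-step))) + (total * base)) < abs(step)) is true, then total=6, then count=1, then (idx=-1), then count=-41, then count=-38, then (turn=1), then count=-35, then (idx=0), then count=-35, then count=-31, then (turn=1), then count=-27, then (idx=1), then count=15, then count=20, then (turn=1), then count=25, then (idx=2), then count=109, then count=115, then (turn=1), then count=121, then returns 7
1 != 7, so the rewrite changes behavior.
verdict: not equivalent; witness: base=-4, step=-4


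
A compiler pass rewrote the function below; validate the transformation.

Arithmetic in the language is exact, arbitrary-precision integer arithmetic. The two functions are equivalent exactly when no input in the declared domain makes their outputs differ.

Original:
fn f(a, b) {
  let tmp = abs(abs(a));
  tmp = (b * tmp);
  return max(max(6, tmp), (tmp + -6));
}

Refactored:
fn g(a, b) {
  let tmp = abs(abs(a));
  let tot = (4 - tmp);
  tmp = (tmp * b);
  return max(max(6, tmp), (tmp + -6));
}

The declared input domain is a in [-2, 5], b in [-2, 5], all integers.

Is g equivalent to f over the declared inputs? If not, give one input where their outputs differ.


This is a faithful refactor — local variable names differ, and statement counts differ, and arithmetic usage differs, and constant usage differs, but the computed results match everywhere.
As a probe, take a=-2, b=0: f runs tmp=2, then tmp=0, then returns 6; g runs tmp=2, then tot=2, then tmp=0, then returns 6; both end at 6.
Across all 64 domain points the two functions coincide.
verdict: equivalent


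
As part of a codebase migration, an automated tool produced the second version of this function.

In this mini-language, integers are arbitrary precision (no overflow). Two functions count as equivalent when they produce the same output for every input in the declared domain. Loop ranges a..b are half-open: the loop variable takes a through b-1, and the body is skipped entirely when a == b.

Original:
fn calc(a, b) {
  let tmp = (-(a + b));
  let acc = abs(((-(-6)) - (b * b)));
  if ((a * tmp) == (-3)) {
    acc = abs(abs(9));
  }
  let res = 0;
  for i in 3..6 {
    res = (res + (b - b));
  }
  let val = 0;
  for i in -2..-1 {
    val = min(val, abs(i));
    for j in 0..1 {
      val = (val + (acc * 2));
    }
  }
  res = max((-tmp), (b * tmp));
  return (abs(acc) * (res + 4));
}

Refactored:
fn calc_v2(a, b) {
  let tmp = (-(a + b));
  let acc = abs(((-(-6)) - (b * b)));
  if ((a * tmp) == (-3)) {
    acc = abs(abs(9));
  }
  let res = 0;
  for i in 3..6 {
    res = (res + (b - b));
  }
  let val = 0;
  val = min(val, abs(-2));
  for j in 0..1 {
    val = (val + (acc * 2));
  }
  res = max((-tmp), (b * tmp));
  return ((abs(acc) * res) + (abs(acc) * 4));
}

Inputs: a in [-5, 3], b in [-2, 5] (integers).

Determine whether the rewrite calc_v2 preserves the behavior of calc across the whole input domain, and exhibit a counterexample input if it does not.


The two versions differ — the changes include loop structure differs; also arithmetic usage differs; also min/max/abs usage differs; also statement counts differ; also constant usage differs.
Tracing a=-2, b=0: calc: tmp=2, then acc=6, then ((a * tmp) == (-3)) is false, then res=0, then (i=3), then res=0, then (i=4), then res=0, then (i=5), then res=0, then val=0, then (i=-2), then val=0, then (j=0), then val=12, then res=0, then returns 24 | calc_v2: tmp=2, then acc=6, then ((a * tmp) == (-3)) is false, then res=0, then (i=3), then res=0, then (i=4), then res=0, then (i=5), then res=0, then val=0, then val=0, then (j=0), then val=12, then res=0, then returns 24 — matching result 24.
Across all 72 domain points the two functions coincide.
verdict: equivalent


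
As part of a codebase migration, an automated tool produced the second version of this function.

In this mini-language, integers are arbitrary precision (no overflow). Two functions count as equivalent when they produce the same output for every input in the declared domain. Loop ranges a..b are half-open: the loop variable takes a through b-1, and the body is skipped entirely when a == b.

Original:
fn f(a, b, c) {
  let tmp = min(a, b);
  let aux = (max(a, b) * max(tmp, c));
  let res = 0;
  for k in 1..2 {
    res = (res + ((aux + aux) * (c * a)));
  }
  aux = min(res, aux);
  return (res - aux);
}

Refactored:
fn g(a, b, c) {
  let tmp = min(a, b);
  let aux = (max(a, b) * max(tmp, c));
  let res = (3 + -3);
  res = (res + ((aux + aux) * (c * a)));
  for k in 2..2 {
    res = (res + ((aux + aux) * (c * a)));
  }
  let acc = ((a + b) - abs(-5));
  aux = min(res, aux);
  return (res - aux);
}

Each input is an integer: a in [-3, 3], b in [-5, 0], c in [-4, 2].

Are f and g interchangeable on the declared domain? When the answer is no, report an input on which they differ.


Behavior is preserved: although loop structure differs, statement counts differ, constant usage differs, arithmetic usage differs, min/max/abs usage differs, local variable names differ, the outputs never diverge.
Tracing a=1, b=-4, c=-4: f: tmp := -4 | aux := -4 | res := 0 | iter k=1: | res := 32 | aux := -4 | result 36 | g: tmp := -4 | aux := -4 | res := 0 | res := 32 | loop over k: empty range | acc := -8 | aux := -4 | result 36 — matching result 36.
Across all 294 domain points the two functions coincide.
verdict: equivalent


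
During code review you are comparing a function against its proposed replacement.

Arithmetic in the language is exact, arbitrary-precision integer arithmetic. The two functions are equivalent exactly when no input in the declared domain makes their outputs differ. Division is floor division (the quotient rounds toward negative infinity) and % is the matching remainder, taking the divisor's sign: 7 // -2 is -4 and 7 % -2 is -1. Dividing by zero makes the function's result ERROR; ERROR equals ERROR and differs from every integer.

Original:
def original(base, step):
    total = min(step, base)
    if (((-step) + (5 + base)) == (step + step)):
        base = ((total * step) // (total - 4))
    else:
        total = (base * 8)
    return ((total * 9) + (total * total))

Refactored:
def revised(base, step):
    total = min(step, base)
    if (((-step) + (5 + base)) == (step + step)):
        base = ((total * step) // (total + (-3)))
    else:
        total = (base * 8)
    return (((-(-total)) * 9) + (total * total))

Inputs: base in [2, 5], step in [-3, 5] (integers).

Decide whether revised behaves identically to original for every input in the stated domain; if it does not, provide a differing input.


There is a counterexample at base=4, step=3: 36 on one side, ERROR on the other.
original: total becomes 3; next (((-step) + (5 + base)) == (step + step)) evaluates to true; next base becomes -9; next final value 36
revised: total becomes 3; next (((-step) + (5 + base)) == (step + step)) evaluates to true; next hits division by zero so the output is ERROR
verdict: not equivalent; witness: base=4, step=3


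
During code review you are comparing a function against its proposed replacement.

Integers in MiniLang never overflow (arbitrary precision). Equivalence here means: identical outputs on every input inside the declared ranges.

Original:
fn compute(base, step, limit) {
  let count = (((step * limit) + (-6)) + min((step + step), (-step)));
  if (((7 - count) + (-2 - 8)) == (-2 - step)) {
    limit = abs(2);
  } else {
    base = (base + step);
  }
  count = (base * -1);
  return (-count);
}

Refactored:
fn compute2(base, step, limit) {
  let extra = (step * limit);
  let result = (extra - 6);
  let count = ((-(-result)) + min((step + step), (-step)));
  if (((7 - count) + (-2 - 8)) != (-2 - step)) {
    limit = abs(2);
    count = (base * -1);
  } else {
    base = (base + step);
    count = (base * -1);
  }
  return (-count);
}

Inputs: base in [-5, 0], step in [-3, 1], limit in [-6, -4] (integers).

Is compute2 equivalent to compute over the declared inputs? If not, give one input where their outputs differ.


The rewrite breaks on base=-5, step=-3, limit=-6, where the results are -8 and -5.
compute: count := 6 | (((7 - count) + (-2 - 8)) == (-2 - step)): false | base := -8 | count := 8 | result -8
compute2: extra := 18 | result := 12 | count := 6 | (((7 - count) + (-2 - 8)) != (-2 - step)): true | limit := 2 | count := 5 | result -5
verdict: not equivalent; witness: base=-5, step=-3, limit=-6


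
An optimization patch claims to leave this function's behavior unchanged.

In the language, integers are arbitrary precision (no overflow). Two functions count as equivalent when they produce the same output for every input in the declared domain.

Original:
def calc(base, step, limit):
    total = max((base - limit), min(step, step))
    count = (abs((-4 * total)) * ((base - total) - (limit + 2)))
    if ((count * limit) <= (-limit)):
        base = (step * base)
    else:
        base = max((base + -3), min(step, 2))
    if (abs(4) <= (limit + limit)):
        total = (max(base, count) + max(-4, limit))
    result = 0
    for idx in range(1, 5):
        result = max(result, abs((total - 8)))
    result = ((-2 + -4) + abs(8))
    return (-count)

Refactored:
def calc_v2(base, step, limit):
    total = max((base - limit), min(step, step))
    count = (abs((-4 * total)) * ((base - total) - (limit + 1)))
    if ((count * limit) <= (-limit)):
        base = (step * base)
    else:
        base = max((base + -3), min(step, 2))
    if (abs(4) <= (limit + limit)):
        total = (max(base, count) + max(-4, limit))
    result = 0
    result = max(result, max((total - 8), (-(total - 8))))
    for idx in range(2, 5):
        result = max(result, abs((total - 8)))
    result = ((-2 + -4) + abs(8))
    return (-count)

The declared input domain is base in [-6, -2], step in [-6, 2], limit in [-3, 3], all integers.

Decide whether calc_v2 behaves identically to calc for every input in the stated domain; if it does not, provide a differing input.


The rewrite breaks on base=-6, step=-6, limit=-3, where the results are 24 and 12.
calc: total becomes -3; next count becomes -24; next ((count * limit) <= (-limit)) evaluates to false; next base becomes -6; next (abs(4) <= (limit + limit)) evaluates to false; next result becomes 0; next at idx=1:; next result becomes 11; next at idx=2:; next result becomes 11; next at idx=3:; next result becomes 11; next at idx=4:; next result becomes 11; next result becomes 2; next final value 24
calc_v2: total becomes -3; next count becomes -12; next ((count * limit) <= (-limit)) evaluates to false; next base becomes -6; next (abs(4) <= (limit + limit)) evaluates to false; next result becomes 0; next result becomes 11; next at idx=2:; next result becomes 11; next at idx=3:; next result becomes 11; next at idx=4:; next result becomes 11; next result becomes 2; next final value 12
verdict: not equivalent; witness: base=-6, step=-6, limit=-3


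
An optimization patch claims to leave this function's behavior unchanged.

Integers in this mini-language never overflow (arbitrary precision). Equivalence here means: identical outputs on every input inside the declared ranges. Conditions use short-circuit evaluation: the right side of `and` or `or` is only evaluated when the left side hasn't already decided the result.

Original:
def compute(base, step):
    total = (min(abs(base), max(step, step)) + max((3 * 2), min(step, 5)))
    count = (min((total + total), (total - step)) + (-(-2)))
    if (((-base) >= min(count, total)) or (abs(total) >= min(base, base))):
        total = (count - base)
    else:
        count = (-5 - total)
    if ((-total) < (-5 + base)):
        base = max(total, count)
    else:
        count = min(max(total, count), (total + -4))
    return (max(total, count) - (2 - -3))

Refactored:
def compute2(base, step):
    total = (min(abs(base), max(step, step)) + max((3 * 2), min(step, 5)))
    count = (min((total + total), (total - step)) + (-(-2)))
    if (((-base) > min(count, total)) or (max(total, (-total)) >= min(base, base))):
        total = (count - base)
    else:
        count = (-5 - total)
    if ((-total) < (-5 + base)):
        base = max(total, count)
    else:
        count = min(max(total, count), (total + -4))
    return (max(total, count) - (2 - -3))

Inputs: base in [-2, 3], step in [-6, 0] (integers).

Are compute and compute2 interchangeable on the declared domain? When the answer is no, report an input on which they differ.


The one real change (`((-base) >= min(count, total))` became `((-base) > min(count, total))`) has no effect anywhere in the declared ranges; all 42 inputs agree.
verdict: equivalent


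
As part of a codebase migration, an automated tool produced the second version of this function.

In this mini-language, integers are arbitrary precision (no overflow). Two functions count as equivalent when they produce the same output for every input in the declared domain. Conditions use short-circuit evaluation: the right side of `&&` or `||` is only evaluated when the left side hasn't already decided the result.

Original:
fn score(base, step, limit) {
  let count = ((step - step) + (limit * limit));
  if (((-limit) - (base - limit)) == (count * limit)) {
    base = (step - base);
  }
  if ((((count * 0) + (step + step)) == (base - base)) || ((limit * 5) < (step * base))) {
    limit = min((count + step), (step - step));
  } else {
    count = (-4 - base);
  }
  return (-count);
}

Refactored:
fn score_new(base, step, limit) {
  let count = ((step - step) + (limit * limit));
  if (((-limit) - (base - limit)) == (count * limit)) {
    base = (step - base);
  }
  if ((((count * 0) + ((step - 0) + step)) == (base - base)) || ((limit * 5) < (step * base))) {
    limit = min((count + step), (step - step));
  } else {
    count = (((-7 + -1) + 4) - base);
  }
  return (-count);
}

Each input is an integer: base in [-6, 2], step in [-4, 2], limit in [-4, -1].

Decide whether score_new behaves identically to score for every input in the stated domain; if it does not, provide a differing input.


Although arithmetic usage differs; and constant usage differs, 252/252 inputs agree.
verdict: equivalent


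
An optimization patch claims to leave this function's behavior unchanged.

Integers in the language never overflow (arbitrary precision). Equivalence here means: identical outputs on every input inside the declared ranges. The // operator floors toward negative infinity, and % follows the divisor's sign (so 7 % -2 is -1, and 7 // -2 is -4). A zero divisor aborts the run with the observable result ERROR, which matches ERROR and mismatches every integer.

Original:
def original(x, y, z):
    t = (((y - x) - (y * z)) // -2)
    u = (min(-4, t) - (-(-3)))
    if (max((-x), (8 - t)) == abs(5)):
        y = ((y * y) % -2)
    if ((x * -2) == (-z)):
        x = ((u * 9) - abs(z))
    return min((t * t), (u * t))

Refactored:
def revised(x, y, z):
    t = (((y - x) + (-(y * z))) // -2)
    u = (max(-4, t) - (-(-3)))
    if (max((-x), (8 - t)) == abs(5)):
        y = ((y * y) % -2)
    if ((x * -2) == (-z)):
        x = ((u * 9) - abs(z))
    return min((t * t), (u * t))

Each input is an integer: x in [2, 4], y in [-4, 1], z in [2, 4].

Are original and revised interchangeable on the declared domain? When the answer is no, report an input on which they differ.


These are not equivalent — on x=2, y=0, z=2 the outputs split (-7 vs -2).
original: t = 1; u = -7; (max((-x), (8 - t)) == abs(5)) -> false; ((x * -2) == (-z)) -> false; return -7
revised: t = 1; u = -2; (max((-x), (8 - t)) == abs(5)) -> false; ((x * -2) == (-z)) -> false; return -2
verdict: not equivalent; witness: x=2, y=0, z=2


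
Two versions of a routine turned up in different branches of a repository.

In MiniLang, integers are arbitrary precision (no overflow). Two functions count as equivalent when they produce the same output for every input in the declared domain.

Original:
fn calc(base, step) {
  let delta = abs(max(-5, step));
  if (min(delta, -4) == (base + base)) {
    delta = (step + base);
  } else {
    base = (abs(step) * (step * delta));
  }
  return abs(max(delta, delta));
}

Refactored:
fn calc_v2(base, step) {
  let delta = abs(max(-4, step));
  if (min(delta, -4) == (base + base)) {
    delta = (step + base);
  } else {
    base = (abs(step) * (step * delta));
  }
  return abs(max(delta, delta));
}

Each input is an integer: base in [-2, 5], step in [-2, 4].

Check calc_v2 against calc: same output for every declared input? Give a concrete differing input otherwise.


The edit looks behavioral (`-5` became `-4`), but over these ranges it never changes the outcome.
One worked example (base=5, step=2) — calc: delta := 2 | (min(delta, -4) == (base + base)): false | base := 8 | result 2; calc_v2: delta := 2 | (min(delta, -4) == (base + base)): false | base := 8 | result 2; agreement on 2.
Checked all 56 inputs in the declared domain: the outputs agree on every one.
verdict: equivalent


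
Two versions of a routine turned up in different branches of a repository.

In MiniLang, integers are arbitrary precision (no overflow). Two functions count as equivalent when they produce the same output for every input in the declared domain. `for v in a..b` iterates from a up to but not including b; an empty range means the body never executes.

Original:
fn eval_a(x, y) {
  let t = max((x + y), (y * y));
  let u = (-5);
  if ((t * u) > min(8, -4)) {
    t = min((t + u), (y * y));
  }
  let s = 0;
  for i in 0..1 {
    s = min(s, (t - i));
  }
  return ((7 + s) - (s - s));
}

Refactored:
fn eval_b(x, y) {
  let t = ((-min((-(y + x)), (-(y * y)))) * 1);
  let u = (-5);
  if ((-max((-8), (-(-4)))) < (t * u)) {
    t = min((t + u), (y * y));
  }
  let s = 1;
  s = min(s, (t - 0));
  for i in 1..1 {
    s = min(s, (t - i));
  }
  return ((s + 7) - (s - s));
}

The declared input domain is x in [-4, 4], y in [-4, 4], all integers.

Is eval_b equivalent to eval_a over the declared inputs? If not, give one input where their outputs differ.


Consider the input x=-4, y=-4.
eval_a: t := 16 | u := -5 | ((t * u) > min(8, -4)): false | s := 0 | iter i=0: | s := 0 | result 7
eval_b: t := 16 | u := -5 | ((-max((-8), (-(-4)))) < (t * u)): false | s := 1 | s := 1 | loop over i: empty range | result 8
7 and 8 differ, so these are not the same function on this domain.
verdict: not equivalent; witness: x=-4, y=-4


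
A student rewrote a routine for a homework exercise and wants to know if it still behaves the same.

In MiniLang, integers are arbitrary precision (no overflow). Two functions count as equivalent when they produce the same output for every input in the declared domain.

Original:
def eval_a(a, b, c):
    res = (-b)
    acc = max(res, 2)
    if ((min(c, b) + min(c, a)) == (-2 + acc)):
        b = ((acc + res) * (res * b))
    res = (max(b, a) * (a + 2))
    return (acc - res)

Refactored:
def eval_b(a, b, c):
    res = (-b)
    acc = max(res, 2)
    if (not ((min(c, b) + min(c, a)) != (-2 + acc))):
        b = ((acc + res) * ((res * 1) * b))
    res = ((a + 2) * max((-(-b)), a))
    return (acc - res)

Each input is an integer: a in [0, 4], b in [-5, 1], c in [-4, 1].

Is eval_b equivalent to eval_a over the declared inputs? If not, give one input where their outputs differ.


Behavior is preserved: although comparison usage differs; and constant usage differs; and arithmetic usage differs; and boolean connective usage differs, the outputs never diverge.
As a probe, take a=0, b=-2, c=0: eval_a runs res becomes 2; next acc becomes 2; next ((min(c, b) + min(c, a)) == (-2 + acc)) evaluates to false; next res becomes 0; next final value 2; eval_b runs res becomes 2; next acc becomes 2; next (not ((min(c, b) + min(c, a)) != (-2 + acc))) evaluates to false; next res becomes 0; next final value 2; both end at 2.
Across all 210 domain points the two functions coincide.
verdict: equivalent


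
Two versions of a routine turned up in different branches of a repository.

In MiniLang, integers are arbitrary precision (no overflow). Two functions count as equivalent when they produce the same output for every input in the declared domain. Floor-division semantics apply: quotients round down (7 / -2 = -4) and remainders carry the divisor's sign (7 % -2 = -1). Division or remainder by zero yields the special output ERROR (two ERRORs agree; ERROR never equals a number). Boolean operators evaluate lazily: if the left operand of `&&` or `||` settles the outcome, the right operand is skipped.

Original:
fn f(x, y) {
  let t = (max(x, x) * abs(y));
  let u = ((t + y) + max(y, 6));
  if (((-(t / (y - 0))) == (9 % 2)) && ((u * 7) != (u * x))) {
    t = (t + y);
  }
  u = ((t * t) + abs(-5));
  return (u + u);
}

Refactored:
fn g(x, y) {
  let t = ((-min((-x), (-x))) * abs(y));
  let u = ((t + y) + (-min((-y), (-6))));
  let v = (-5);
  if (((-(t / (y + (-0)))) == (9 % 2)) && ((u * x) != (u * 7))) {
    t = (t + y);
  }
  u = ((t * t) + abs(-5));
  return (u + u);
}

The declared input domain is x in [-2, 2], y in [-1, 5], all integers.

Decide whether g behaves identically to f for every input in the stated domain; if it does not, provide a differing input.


The two versions differ — the changes include local variable names differ; min/max/abs usage differs; arithmetic usage differs; statement counts differ; constant usage differs.
As a probe, take x=0, y=2: f runs t=0, then u=8, then (((-(t / (y - 0))) == (9 % 2)) && ((u * 7) != (u * x))) is false, then u=5, then returns 10; g runs t=0, then u=8, then v=-5, then (((-(t / (y + (-0)))) == (9 % 2)) && ((u * x) != (u * 7))) is false, then u=5, then returns 10; both end at 10.
Across all 35 domain points the two functions coincide.
verdict: equivalent


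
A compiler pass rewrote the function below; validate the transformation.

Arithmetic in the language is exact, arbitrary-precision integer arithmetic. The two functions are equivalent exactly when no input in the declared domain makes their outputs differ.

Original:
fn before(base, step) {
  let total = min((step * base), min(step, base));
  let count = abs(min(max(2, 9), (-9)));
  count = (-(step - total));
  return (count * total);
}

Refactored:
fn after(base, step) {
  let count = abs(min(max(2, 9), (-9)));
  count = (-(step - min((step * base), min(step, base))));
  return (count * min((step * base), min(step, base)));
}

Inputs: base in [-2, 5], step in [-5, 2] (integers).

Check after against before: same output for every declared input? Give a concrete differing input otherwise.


Side by side, the visible changes include: local variable names differ, min/max/abs usage differs, statement counts differ, arithmetic usage differs.
Spot check at base=3, step=2 — before: total := 2 | count := 9 | count := 0 | result 0. after: count := 9 | count := 0 | result 0. Both give 0.
Every one of the 64 inputs gives matching results.
verdict: equivalent


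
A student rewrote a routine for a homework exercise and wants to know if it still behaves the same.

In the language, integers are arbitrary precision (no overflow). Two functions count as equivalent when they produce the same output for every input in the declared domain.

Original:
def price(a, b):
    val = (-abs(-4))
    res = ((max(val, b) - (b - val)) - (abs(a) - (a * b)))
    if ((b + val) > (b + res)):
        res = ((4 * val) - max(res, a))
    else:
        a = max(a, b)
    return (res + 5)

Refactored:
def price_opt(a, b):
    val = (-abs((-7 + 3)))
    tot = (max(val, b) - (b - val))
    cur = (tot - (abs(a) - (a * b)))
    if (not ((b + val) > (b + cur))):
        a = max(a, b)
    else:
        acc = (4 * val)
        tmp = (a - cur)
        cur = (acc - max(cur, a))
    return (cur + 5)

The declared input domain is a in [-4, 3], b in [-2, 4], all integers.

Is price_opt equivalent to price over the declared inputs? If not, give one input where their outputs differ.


Reading the diff, among the changes: boolean connective usage differs, and arithmetic usage differs, and statement counts differ, and constant usage differs, and local variable names differ.
Tracing a=-1, b=3: price: val=-4, then res=-8, then ((b + val) > (b + res)) is true, then res=-15, then returns -10 | price_opt: val=-4, then tot=-4, then cur=-8, then (not ((b + val) > (b + cur))) is false, then acc=-16, then tmp=7, then cur=-15, then returns -10 — matching result -10.
Across all 56 domain points the two functions coincide.
verdict: equivalent


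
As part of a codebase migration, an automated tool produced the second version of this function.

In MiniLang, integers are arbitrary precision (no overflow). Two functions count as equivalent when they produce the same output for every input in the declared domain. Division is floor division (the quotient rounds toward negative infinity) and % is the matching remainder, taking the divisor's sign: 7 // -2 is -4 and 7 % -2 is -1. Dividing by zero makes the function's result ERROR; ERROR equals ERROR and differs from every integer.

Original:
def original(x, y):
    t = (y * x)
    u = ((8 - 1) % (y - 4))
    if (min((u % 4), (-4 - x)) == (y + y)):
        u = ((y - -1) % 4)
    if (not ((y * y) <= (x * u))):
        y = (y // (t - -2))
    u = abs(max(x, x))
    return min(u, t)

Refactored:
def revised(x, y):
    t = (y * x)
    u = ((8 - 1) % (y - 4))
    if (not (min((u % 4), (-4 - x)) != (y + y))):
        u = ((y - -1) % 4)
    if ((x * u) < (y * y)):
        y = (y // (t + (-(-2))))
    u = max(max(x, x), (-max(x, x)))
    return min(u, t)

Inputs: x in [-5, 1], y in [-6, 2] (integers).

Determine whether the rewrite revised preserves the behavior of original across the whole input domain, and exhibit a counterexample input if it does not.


Although comparison usage differs; min/max/abs usage differs; arithmetic usage differs, 63/63 inputs agree.
verdict: equivalent


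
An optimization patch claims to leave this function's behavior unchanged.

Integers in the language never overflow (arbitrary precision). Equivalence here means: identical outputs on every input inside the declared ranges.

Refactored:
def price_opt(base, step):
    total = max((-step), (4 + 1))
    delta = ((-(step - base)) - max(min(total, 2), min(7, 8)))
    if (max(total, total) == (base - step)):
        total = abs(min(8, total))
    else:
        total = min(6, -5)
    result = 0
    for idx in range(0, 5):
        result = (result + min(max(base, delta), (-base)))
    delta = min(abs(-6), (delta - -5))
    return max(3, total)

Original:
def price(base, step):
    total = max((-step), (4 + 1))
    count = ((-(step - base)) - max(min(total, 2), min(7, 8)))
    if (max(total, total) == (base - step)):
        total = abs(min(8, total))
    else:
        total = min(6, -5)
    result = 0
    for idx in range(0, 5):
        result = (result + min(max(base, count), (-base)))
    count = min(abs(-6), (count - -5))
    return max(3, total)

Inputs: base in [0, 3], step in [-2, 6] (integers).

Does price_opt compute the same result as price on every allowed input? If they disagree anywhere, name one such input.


The two are interchangeable: local variable names differ, and every declared input agrees.
Tracing base=0, step=2: price: total becomes 5; next count becomes -9; next (max(total, total) == (base - step)) evaluates to false; next total becomes -5; next result becomes 0; next at idx=0:; next result becomes 0; next at idx=1:; next result becomes 0; next at idx=2:; next result becomes 0; next at idx=3:; next result becomes 0; next at idx=4:; next result becomes 0; next count becomes -4; next final value 3 | price_opt: total becomes 5; next delta becomes -9; next (max(total, total) == (base - step)) evaluates to false; next total becomes -5; next result becomes 0; next at idx=0:; next result becomes 0; next at idx=1:; next result becomes 0; next at idx=2:; next result becomes 0; next at idx=3:; next result becomes 0; next at idx=4:; next result becomes 0; next delta becomes -4; next final value 3 — matching result 3.
Sweeping the whole domain (36 inputs) finds no disagreement.
verdict: equivalent


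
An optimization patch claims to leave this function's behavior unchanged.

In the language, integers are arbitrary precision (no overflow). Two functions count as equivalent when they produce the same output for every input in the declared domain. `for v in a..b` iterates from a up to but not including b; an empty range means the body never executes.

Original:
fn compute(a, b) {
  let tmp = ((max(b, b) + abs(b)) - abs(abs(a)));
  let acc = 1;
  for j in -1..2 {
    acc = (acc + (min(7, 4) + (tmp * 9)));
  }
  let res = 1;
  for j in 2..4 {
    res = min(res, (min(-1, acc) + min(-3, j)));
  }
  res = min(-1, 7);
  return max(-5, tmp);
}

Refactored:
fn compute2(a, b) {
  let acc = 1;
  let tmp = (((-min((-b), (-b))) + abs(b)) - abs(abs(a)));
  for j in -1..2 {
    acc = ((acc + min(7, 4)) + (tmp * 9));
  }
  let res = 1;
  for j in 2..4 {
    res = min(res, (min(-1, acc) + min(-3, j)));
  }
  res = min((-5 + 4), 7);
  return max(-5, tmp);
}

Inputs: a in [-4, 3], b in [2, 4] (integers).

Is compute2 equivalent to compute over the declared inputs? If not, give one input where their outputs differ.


Comparing the listings, the differences include: constant usage differs; and arithmetic usage differs; and min/max/abs usage differs.
As a probe, take a=0, b=2: compute runs tmp becomes 4; next acc becomes 1; next at j=-1:; next acc becomes 41; next at j=0:; next acc becomes 81; next at j=1:; next acc becomes 121; next res becomes 1; next at j=2:; next res becomes -4; next at j=3:; next res becomes -4; next res becomes -1; next final value 4; compute2 runs acc becomes 1; next tmp becomes 4; next at j=-1:; next acc becomes 41; next at j=0:; next acc becomes 81; next at j=1:; next acc becomes 121; next res becomes 1; next at j=2:; next res becomes -4; next at j=3:; next res becomes -4; next res becomes -1; next final value 4; both end at 4.
Sweeping the whole domain (24 inputs) finds no disagreement.
verdict: equivalent


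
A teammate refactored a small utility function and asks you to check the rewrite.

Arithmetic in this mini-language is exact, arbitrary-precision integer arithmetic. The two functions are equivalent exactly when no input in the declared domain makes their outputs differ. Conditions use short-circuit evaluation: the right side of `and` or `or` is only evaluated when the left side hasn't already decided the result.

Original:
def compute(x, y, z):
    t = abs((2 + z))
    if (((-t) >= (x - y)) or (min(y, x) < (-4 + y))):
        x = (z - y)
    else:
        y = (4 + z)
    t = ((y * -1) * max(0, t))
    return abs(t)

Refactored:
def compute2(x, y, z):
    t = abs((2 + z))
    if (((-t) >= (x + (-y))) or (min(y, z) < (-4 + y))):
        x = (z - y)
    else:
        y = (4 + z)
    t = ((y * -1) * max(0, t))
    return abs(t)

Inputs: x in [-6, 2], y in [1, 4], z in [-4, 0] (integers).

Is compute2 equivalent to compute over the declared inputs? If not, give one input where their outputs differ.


Not equivalent: x=0, y=1, z=-4 separates them (0 vs 2).
compute: t := 2 | (((-t) >= (x - y)) or (min(y, x) < (-4 + y))): false | y := 0 | t := 0 | result 0
compute2: t := 2 | (((-t) >= (x + (-y))) or (min(y, z) < (-4 + y))): true | x := -5 | t := -2 | result 2
verdict: not equivalent; witness: x=0, y=1, z=-4


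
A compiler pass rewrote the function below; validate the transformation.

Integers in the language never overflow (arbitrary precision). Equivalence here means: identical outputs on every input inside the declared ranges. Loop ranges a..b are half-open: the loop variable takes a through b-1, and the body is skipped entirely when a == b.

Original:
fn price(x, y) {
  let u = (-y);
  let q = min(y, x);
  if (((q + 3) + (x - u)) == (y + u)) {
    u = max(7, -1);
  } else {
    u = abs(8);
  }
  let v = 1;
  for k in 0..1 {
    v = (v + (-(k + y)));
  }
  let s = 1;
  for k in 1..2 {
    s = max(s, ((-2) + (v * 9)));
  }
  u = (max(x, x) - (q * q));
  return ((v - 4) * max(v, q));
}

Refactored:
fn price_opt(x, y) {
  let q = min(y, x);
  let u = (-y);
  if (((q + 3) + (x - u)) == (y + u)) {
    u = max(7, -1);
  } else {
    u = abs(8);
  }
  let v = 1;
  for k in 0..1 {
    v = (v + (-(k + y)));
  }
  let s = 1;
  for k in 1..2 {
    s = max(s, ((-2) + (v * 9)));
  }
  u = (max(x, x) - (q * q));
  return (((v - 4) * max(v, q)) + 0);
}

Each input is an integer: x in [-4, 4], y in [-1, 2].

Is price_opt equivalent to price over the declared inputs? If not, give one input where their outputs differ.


Changes here: constant usage differs, plus arithmetic usage differs; the full 36-point sweep finds no disagreement.
verdict: equivalent


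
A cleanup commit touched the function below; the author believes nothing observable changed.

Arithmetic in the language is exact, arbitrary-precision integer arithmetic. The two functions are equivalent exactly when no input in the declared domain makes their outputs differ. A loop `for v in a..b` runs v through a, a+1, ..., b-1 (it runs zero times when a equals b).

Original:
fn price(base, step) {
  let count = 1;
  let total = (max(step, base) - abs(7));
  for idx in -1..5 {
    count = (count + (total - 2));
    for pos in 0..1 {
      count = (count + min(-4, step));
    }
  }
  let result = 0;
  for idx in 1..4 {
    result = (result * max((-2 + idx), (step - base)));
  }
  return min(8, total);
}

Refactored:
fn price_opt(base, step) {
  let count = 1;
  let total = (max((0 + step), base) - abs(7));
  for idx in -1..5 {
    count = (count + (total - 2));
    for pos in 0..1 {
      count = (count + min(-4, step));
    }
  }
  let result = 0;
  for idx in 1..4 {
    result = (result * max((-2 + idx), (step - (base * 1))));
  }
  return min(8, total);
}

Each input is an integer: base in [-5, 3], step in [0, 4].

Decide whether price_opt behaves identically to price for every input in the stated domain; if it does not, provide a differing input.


Equivalent — the differences include arithmetic usage differs, plus constant usage differs, yet no declared input distinguishes the two.
Spot check at base=0, step=0 — price: count = 1; total = -7; [idx=-1]; count = -8; [pos=0]; count = -12; [idx=0]; count = -21; [pos=0]; count = -25; [idx=1]; count = -34; [pos=0]; count = -38; [idx=2]; count = -47; [pos=0]; count = -51; [idx=3]; count = -60; [pos=0]; count = -64; [idx=4]; count = -73; [pos=0]; count = -77; result = 0; [idx=1]; result = 0; [idx=2]; result = 0; [idx=3]; result = 0; return -7. price_opt: count = 1; total = -7; [idx=-1]; count = -8; [pos=0]; count = -12; [idx=0]; count = -21; [pos=0]; count = -25; [idx=1]; count = -34; [pos=0]; count = -38; [idx=2]; count = -47; [pos=0]; count = -51; [idx=3]; count = -60; [pos=0]; count = -64; [idx=4]; count = -73; [pos=0]; count = -77; result = 0; [idx=1]; result = 0; [idx=2]; result = 0; [idx=3]; result = 0; return -7. Both give -7.
Checked all 45 inputs in the declared domain: the outputs agree on every one.
verdict: equivalent


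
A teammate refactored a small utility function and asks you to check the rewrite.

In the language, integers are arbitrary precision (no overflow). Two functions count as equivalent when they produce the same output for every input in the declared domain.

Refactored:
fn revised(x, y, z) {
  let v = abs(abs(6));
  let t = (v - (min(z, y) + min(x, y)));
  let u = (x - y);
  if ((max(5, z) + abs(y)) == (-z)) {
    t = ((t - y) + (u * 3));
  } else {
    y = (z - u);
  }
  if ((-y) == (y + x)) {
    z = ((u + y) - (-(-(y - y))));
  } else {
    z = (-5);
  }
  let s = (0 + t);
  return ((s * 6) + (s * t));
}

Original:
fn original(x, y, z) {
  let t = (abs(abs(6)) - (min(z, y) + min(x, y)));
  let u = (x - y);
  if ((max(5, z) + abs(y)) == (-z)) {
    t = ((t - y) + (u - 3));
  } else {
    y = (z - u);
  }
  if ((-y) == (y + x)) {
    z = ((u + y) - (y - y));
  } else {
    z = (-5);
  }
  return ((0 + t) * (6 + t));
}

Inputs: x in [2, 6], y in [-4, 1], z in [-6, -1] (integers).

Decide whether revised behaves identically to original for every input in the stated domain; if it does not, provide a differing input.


Input x=2, y=-1, z=-6: 280 from original versus 667 from revised.
verdict: not equivalent; witness: x=2, y=-1, z=-6


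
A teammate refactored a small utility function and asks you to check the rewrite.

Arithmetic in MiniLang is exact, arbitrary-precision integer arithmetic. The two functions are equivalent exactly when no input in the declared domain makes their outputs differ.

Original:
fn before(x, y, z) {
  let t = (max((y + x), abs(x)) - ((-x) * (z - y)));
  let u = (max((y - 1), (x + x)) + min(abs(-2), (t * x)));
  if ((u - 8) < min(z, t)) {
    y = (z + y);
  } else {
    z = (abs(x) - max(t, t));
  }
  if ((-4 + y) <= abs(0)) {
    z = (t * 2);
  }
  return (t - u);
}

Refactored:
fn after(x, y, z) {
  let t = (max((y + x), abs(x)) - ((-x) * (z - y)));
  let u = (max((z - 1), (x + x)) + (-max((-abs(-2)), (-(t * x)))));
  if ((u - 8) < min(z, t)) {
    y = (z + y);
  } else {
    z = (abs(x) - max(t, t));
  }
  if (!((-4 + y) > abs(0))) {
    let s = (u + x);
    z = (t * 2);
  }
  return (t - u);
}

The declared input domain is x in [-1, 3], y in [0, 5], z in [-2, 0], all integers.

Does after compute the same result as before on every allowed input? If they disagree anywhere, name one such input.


There is a counterexample at x=-1, y=0, z=-2: 7 on one side, 8 on the other.
before: t=3, then u=-4, then ((u - 8) < min(z, t)) is true, then y=-2, then ((-4 + y) <= abs(0)) is true, then z=6, then returns 7
after: t=3, then u=-5, then ((u - 8) < min(z, t)) is true, then y=-2, then (!((-4 + y) > abs(0))) is true, then s=-6, then z=6, then returns 8
verdict: not equivalent; witness: x=-1, y=0, z=-2
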